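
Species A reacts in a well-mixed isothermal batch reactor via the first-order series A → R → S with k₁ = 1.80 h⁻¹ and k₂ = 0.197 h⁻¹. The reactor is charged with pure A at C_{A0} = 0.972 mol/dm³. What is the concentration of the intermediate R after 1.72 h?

Solving the coupled first-order balances gives C_R(t) = [k₁/(k₂−k₁)]·C_{A0}·(e^(−k₁t) − e^(−k₂t)).
e^(−k₁t) = e^(−1.80×1.72) = e^(−3.096) = 0.04523; e^(−k₂t) = e^(−0.3388) = 0.7126.
C_R = 1.80×0.972/(0.197−1.80) × (0.04523−0.7126) = (-1.091)×(-0.6674) = 0.7284 mol/dm³.

0.728 mol/dm³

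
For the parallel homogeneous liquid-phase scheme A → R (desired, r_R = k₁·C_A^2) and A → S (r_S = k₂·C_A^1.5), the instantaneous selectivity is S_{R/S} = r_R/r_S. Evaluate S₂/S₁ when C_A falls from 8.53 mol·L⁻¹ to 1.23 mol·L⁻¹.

S_{R/S} = (k₁/k₂)·C_A^0.5, so S₂/S₁ = (C_{A,2}/C_{A,1})^0.5.
= (1.23/8.53)^0.5 = (0.1442)^0.5 = 0.380.
Selectivity toward R falls as C_A falls — high-concentration operation is favoured.

0.380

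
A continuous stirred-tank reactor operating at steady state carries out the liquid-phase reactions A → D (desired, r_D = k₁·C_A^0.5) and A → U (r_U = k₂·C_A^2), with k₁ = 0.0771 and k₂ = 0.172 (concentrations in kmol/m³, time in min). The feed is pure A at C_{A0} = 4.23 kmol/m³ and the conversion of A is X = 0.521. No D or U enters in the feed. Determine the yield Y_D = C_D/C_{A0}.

0.0701

Exit C_A = C_{A0}(1−X) = 4.23×0.479 = 2.026 kmol/m³.
A CSTR operates uniformly at the exit composition, giving r_D = 0.1097 and r_U = 0.7061 (each k·C_A^n at C_A = 2.026).
Fraction of consumed A going to D: r_D/(r_D+r_U) = 0.1345.
C_D = 0.1345·C_{A0}·X = 0.1345×4.23×0.521 = 0.296 kmol/m³; Y_D = C_D/C_{A0} = 0.0701.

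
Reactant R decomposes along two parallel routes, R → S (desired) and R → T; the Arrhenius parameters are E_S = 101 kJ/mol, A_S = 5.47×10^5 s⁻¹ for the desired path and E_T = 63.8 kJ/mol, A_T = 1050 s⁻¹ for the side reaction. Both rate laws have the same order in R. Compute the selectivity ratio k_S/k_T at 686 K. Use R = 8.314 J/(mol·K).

With equal orders, S_{S/T} = k_S/k_T = (A_S/A_T)·exp[(E_T−E_S)/(RT)].
(E_T−E_S)/(RT) = (63.8−101)×10³/(8.314×686) = -37200/5703 = -6.522.
k_S/k_T = (5.47×10^5/1050)·exp(-6.522) = 521.0 × 0.001470 = 0.766.
Since E_S > E_T, raising the temperature improves selectivity toward S.

0.766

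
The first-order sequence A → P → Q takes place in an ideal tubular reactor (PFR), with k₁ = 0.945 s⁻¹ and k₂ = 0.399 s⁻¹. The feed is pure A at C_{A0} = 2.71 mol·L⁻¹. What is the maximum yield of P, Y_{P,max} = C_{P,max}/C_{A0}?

0.533

For a first-order series the maximum intermediate yield is C_{P,max}/C_{A0} = (k₁/k₂)^[k₂/(k₂−k₁)].
= (0.945/0.399)^(0.399/(0.399−0.945)) = (2.368)^(-0.7308) = 0.5325.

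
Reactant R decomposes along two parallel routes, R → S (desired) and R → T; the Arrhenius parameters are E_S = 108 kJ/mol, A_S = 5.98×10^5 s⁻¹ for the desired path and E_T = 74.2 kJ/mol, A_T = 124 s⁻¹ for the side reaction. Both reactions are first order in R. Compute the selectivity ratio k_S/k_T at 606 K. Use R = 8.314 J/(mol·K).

k_S/k_T = (A_S/A_T)·exp[−(E_S−E_T)/(RT)] = (A_S/A_T)·exp[(E_T−E_S)/(RT)].
(E_T−E_S)/(RT) = (74.2−108)×10³/(8.314×606) = -33800/5038 = -6.709.
k_S/k_T = (5.98×10^5/124)·exp(-6.709) = 4823 × 0.001220 = 5.89.
Since E_S > E_T, raising the temperature improves selectivity toward S.

5.89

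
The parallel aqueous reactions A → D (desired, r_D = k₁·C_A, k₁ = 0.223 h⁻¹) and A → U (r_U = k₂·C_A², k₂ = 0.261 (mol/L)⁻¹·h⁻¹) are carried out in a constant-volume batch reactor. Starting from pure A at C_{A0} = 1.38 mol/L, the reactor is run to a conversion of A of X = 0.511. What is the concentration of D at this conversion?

0.324 mol/L

C_A = C_{A0}(1−X) = 0.6748 mol/L.
Along a PFR/batch, dC_D/dC_A = −r_D/(r_D+r_U) = −k₁/(k₁+k₂·C_A).
Integrating from C_{A0} to C_A: C_D = (0.223/0.261)·ln[(0.223+0.261·1.38)/(0.223+0.261·0.675)] = 0.8544·ln(0.5832/0.3991) = 0.3240 mol/L.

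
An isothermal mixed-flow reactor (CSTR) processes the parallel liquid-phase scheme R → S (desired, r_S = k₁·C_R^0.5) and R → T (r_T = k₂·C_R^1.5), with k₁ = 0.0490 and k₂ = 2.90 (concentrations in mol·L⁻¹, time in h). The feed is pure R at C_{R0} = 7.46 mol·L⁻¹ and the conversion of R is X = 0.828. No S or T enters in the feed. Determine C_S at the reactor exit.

Exit C_R = C_{R0}(1−X) = 7.46×0.172 = 1.283 mol·L⁻¹.
In a CSTR the entire volume is at exit conditions, so r_S = 0.0490×1.283^0.5 = 0.05550 and r_T = 2.90×1.283^1.5 = 4.215.
Fraction of consumed R going to S: r_S/(r_S+r_T) = 0.01300.
C_S = 0.01300·C_{R0}·X = 0.01300×7.46×0.828 = 0.0803 mol·L⁻¹.

0.0803 mol·L⁻¹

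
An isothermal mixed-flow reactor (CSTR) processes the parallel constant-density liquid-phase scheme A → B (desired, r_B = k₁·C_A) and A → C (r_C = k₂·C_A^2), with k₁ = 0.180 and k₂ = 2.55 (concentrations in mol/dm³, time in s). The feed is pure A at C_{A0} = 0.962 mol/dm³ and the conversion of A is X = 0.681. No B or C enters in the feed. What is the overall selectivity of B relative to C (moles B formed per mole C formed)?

Exit C_A = C_{A0}(1−X) = 0.962×0.319 = 0.3069 mol/dm³.
Rates in a CSTR are evaluated at the outlet concentration: r_B = 0.180×0.3069 = 0.05524, r_C = 2.55×0.3069^2 = 0.2401.
Overall selectivity = C_B/C_C = r_Bτ/(r_Cτ) = r_B/r_C = 0.230.

0.230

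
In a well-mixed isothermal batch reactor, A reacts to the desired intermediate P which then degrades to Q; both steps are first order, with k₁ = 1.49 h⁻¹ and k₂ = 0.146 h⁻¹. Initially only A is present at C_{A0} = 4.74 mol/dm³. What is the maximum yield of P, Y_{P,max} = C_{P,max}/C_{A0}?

0.777

Evaluating C_P at t_opt = ln(k₂/k₁)/(k₂−k₁) gives C_{P,max}/C_{A0} = (k₁/k₂)^[k₂/(k₂−k₁)].
= (1.49/0.146)^(0.146/(0.146−1.49)) = (10.21)^(-0.1086) = 0.7770.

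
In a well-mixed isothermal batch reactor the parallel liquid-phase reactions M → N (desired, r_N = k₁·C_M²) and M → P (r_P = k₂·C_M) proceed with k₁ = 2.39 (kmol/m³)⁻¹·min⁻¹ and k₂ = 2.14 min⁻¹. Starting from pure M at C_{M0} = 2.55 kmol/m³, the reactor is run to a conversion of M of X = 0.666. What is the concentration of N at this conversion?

1.09 kmol/m³

C_M = C_{M0}(1−X) = 0.8517 kmol/m³.
Along a PFR/batch, dC_P/dC_M = −r_P/(r_N+r_P) = −k₂/(k₂+k₁·C_M).
Integrating from C_{M0} to C_M: C_P = (2.14/2.39)·ln[(2.14+2.39·2.55)/(2.14+2.39·0.852)] = 0.8954·ln(8.235/4.176) = 0.6080 kmol/m³.
Then C_N = (C_{M0}−C_M) − C_P = 1.698 − 0.6080 = 1.090 kmol/m³.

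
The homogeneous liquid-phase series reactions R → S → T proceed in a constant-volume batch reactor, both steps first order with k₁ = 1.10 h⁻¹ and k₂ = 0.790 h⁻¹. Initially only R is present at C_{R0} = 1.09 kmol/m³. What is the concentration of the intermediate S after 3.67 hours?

0.145 kmol/m³

Solving the coupled first-order balances gives C_S(t) = [k₁/(k₂−k₁)]·C_{R0}·(e^(−k₁t) − e^(−k₂t)).
e^(−k₁t) = e^(−1.10×3.67) = e^(−4.037) = 0.01765; e^(−k₂t) = e^(−2.899) = 0.05506.
C_S = 1.10×1.09/(0.790−1.10) × (0.01765−0.05506) = (-3.868)×(-0.03741) = 0.1447 kmol/m³.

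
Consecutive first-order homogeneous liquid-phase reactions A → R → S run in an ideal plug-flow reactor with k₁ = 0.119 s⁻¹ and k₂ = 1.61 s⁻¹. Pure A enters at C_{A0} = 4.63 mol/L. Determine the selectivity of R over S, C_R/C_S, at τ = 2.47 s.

0.295

For first-order series with pure A initially, C_R(τ) = k₁C_{A0}/(k₂−k₁)·(e^(−k₁τ) − e^(−k₂τ)).
e^(−k₁τ) = e^(−0.119×2.47) = e^(−0.2939) = 0.7453; e^(−k₂τ) = e^(−3.977) = 0.01875.
C_R = 0.119×4.63/(1.61−0.119) × (0.7453−0.01875) = 0.3695×0.7266 = 0.2685 mol/L.
C_A = C_{A0}e^(−k₁τ) = 3.451 mol/L, so C_S = C_{A0}−C_A−C_R = 0.9106 mol/L; C_R/C_S = 0.295.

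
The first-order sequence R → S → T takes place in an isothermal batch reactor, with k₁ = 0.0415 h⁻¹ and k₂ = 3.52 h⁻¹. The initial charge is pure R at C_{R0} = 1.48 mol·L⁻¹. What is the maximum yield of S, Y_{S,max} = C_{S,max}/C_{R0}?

Evaluating C_S at t_opt = ln(k₂/k₁)/(k₂−k₁) gives C_{S,max}/C_{R0} = (k₁/k₂)^[k₂/(k₂−k₁)].
= (0.0415/3.52)^(3.52/(3.52−0.0415)) = (0.01179)^(1.012) = 0.01118.

0.0112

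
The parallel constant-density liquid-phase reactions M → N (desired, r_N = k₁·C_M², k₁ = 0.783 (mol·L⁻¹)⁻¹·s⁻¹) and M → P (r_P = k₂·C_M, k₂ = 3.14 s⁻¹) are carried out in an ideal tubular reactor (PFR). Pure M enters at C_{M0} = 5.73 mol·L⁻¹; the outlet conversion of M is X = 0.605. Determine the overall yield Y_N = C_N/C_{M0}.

C_M = C_{M0}(1−X) = 2.263 mol·L⁻¹.
Along a PFR/batch, dC_P/dC_M = −r_P/(r_N+r_P) = −k₂/(k₂+k₁·C_M).
Integrating from C_{M0} to C_M: C_P = (3.14/0.783)·ln[(3.14+0.783·5.73)/(3.14+0.783·2.26)] = 4.010·ln(7.627/4.912) = 1.764 mol·L⁻¹.
Then C_N = (C_{M0}−C_M) − C_P = 3.467 − 1.764 = 1.702 mol·L⁻¹.
Y_N = C_N/C_{M0} = 1.702/5.73 = 0.297.

0.297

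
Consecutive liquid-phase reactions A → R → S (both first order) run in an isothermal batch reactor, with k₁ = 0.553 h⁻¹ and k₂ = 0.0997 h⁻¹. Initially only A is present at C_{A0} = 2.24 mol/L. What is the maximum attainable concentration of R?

1.54 mol/L

At the optimum, C_{R,max}/C_{A0} = (k₁/k₂)^[k₂/(k₂−k₁)].
= (0.553/0.0997)^(0.0997/(0.0997−0.553)) = (5.547)^(-0.2199) = 0.6861.
C_{R,max} = 0.6861×2.24 = 1.54 mol/L.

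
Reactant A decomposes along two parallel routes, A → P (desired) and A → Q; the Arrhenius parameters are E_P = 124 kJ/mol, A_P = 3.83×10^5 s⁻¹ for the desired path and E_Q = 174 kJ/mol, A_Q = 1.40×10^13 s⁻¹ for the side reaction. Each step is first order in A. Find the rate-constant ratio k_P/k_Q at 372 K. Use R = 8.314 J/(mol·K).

0.287

Since both paths have the same order in A, the concentration cancels and S_{P/Q} = k_P/k_Q = (A_P/A_Q)·exp[(E_Q−E_P)/(RT)].
(E_Q−E_P)/(RT) = (174−124)×10³/(8.314×372) = 50000/3093 = 16.17.
k_P/k_Q = (3.83×10^5/1.40×10^13)·exp(16.17) = 2.736×10^-8 × 1.050×10^7 = 0.287.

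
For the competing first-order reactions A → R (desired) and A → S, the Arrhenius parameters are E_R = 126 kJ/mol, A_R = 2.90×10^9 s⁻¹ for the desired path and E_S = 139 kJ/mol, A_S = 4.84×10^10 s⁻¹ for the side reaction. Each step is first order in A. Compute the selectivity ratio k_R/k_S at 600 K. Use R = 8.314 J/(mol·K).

k_R/k_S = (A_R/A_S)·exp[−(E_R−E_S)/(RT)] = (A_R/A_S)·exp[(E_S−E_R)/(RT)].
(E_S−E_R)/(RT) = (139−126)×10³/(8.314×600) = 13000/4988 = 2.606.
k_R/k_S = (2.90×10^9/4.84×10^10)·exp(2.606) = 0.05992 × 13.55 = 0.812.
Since E_R < E_S, lowering the temperature improves selectivity toward R.

0.812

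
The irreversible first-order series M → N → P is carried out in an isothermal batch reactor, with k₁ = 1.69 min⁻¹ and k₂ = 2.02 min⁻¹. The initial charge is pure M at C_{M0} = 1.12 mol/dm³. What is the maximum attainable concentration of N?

0.376 mol/dm³

At the optimum, C_{N,max}/C_{M0} = (k₁/k₂)^[k₂/(k₂−k₁)].
= (1.69/2.02)^(2.02/(2.02−1.69)) = (0.8366)^(6.121) = 0.3356.
C_{N,max} = 0.3356×1.12 = 0.376 mol/dm³.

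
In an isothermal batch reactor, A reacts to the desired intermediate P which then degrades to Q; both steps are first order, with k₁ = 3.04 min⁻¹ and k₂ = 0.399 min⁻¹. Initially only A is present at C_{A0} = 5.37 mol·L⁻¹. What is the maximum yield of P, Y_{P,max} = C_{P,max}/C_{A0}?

0.736

For a first-order series the maximum intermediate yield is C_{P,max}/C_{A0} = (k₁/k₂)^[k₂/(k₂−k₁)].
= (3.04/0.399)^(0.399/(0.399−3.04)) = (7.619)^(-0.1511) = 0.7358.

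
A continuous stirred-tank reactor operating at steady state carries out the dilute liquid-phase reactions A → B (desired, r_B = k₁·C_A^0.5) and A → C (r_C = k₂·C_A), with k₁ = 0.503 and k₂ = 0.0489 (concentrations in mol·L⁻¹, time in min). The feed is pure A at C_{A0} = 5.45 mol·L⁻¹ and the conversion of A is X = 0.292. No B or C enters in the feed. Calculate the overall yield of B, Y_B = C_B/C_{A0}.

0.245

Exit C_A = C_{A0}(1−X) = 5.45×0.708 = 3.859 mol·L⁻¹.
In a CSTR the entire volume is at exit conditions, so r_B = 0.503×3.859^0.5 = 0.9881 and r_C = 0.0489×3.859 = 0.1887.
Fraction of consumed A going to B: r_B/(r_B+r_C) = 0.8397.
C_B = 0.8397·C_{A0}·X = 0.8397×5.45×0.292 = 1.34 mol·L⁻¹; Y_B = C_B/C_{A0} = 0.245.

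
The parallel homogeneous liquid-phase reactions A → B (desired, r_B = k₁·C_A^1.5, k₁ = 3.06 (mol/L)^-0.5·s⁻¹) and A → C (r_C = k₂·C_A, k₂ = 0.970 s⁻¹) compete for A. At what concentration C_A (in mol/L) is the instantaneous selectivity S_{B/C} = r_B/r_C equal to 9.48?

9.03 mol/L

S_{B/C} = (k₁/k₂)·C_A^0.5 ⇒ C_A = (S·k₂/k₁)^(2).
= (9.48×0.970/3.06)^(2) = (3.005)^(2) = 9.03 mol/L.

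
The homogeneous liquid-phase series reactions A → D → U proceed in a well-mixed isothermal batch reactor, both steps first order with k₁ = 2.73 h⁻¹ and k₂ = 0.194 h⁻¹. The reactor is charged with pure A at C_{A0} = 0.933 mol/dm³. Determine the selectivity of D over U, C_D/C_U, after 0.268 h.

34.0

The intermediate concentration in a first-order A→B→C sequence is C_D = k₁C_{A0}(e^(−k₁t) − e^(−k₂t))/(k₂−k₁).
e^(−k₁t) = e^(−2.73×0.268) = e^(−0.7316) = 0.4811; e^(−k₂t) = e^(−0.05199) = 0.9493.
C_D = 2.73×0.933/(0.194−2.73) × (0.4811−0.9493) = (-1.004)×(-0.4682) = 0.4703 mol/dm³.
C_A = C_{A0}e^(−k₁t) = 0.4489 mol/dm³, so C_U = C_{A0}−C_A−C_D = 0.01385 mol/dm³; C_D/C_U = 34.0.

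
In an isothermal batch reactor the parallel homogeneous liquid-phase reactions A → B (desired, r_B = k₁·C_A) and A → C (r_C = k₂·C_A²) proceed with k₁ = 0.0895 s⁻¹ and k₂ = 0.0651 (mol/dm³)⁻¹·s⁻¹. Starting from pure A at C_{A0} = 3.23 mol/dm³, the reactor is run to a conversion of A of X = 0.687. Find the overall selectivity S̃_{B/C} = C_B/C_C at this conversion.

C_A = C_{A0}(1−X) = 1.011 mol/dm³.
Along a PFR/batch, dC_B/dC_A = −r_B/(r_B+r_C) = −k₁/(k₁+k₂·C_A).
Integrating from C_{A0} to C_A: C_B = (0.0895/0.0651)·ln[(0.0895+0.0651·3.23)/(0.0895+0.0651·1.01)] = 1.375·ln(0.2998/0.1553) = 0.9040 mol/dm³.
C_C = (C_{A0}−C_A)−C_B = 1.315 mol/dm³; S̃_{B/C} = 0.9040/1.315 = 0.687.

0.687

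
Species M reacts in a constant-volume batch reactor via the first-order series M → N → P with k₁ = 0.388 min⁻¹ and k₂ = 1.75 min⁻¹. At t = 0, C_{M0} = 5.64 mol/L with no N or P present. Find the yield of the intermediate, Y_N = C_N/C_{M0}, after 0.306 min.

For first-order series with pure M initially, C_N(t) = k₁C_{M0}/(k₂−k₁)·(e^(−k₁t) − e^(−k₂t)).
e^(−k₁t) = e^(−0.388×0.306) = e^(−0.1187) = 0.8880; e^(−k₂t) = e^(−0.5355) = 0.5854.
C_N = 0.388×5.64/(1.75−0.388) × (0.8880−0.5854) = 1.607×0.3027 = 0.4863 mol/L.
Y_N = C_N/C_{M0} = 0.4863/5.64 = 0.0862.

0.0862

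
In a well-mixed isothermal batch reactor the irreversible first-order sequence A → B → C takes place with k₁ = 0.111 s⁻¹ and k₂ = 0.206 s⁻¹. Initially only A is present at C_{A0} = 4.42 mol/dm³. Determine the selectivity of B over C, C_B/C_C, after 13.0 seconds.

The intermediate concentration in a first-order A→B→C sequence is C_B = k₁C_{A0}(e^(−k₁t) − e^(−k₂t))/(k₂−k₁).
e^(−k₁t) = e^(−0.111×13.0) = e^(−1.443) = 0.2362; e^(−k₂t) = e^(−2.678) = 0.06870.
C_B = 0.111×4.42/(0.206−0.111) × (0.2362−0.06870) = 5.164×0.1675 = 0.8651 mol/dm³.
C_A = C_{A0}e^(−k₁t) = 1.044 mol/dm³, so C_C = C_{A0}−C_A−C_B = 2.511 mol/dm³; C_B/C_C = 0.345.

0.345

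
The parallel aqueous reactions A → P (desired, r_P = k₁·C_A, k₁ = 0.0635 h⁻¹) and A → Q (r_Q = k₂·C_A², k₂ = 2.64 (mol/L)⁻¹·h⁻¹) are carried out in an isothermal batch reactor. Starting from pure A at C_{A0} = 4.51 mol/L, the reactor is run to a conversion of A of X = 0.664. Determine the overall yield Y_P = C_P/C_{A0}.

C_A = C_{A0}(1−X) = 1.515 mol/L.
Along a PFR/batch, dC_P/dC_A = −r_P/(r_P+r_Q) = −k₁/(k₁+k₂·C_A).
Integrating from C_{A0} to C_A: C_P = (0.0635/2.64)·ln[(0.0635+2.64·4.51)/(0.0635+2.64·1.52)] = 0.02405·ln(11.97/4.064) = 0.02598 mol/L.
Y_P = C_P/C_{A0} = 0.02598/4.51 = 0.00576.

0.00576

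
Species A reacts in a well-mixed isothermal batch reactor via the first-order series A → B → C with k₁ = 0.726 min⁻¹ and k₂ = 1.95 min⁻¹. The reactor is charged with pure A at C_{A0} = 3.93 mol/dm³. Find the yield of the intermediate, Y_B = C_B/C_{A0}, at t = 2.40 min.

For first-order series with pure A initially, C_B(t) = k₁C_{A0}/(k₂−k₁)·(e^(−k₁t) − e^(−k₂t)).
e^(−k₁t) = e^(−0.726×2.40) = e^(−1.742) = 0.1751; e^(−k₂t) = e^(−4.680) = 0.009279.
C_B = 0.726×3.93/(1.95−0.726) × (0.1751−0.009279) = 2.331×0.1658 = 0.3865 mol/dm³.
Y_B = C_B/C_{A0} = 0.3865/3.93 = 0.0984.

0.0984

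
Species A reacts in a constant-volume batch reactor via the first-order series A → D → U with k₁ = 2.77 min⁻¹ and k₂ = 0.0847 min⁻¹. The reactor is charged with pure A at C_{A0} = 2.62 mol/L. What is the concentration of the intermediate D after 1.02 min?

2.32 mol/L

For first-order series with pure A initially, C_D(t) = k₁C_{A0}/(k₂−k₁)·(e^(−k₁t) − e^(−k₂t)).
e^(−k₁t) = e^(−2.77×1.02) = e^(−2.825) = 0.05928; e^(−k₂t) = e^(−0.08639) = 0.9172.
C_D = 2.77×2.62/(0.0847−2.77) × (0.05928−0.9172) = (-2.703)×(-0.8579) = 2.319 mol/L.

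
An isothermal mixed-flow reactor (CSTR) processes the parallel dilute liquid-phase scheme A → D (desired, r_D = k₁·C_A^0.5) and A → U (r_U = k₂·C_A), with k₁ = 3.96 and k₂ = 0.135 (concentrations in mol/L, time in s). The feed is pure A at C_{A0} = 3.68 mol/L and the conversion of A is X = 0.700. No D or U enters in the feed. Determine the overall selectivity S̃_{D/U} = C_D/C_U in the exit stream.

27.9

Exit C_A = C_{A0}(1−X) = 3.68×0.300 = 1.104 mol/L.
In a CSTR the entire volume is at exit conditions, so r_D = 3.96×1.104^0.5 = 4.161 and r_U = 0.135×1.104 = 0.1490.
Overall selectivity = C_D/C_U = r_Dτ/(r_Uτ) = r_D/r_U = 27.9.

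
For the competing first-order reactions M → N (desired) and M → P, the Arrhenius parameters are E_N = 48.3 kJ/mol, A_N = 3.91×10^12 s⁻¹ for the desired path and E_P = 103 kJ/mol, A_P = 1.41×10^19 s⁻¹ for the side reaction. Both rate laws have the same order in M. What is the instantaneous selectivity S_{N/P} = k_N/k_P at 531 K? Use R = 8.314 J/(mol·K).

With equal orders, S_{N/P} = k_N/k_P = (A_N/A_P)·exp[(E_P−E_N)/(RT)].
(E_P−E_N)/(RT) = (103−48.3)×10³/(8.314×531) = 54700/4415 = 12.39.
k_N/k_P = (3.91×10^12/1.41×10^19)·exp(12.39) = 2.773×10^-7 × 2.405×10^5 = 0.0667.

0.0667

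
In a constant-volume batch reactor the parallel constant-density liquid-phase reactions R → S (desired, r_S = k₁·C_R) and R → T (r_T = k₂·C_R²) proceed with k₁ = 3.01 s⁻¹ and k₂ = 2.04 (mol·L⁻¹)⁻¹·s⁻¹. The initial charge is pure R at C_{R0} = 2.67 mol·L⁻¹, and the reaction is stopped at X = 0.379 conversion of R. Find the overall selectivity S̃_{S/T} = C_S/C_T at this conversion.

0.689

C_R = C_{R0}(1−X) = 1.658 mol·L⁻¹.
Along a PFR/batch, dC_S/dC_R = −r_S/(r_S+r_T) = −k₁/(k₁+k₂·C_R).
Integrating from C_{R0} to C_R: C_S = (3.01/2.04)·ln[(3.01+2.04·2.67)/(3.01+2.04·1.66)] = 1.475·ln(8.457/6.392) = 0.4129 mol·L⁻¹.
C_T = (C_{R0}−C_R)−C_S = 0.5990 mol·L⁻¹; S̃_{S/T} = 0.4129/0.5990 = 0.689.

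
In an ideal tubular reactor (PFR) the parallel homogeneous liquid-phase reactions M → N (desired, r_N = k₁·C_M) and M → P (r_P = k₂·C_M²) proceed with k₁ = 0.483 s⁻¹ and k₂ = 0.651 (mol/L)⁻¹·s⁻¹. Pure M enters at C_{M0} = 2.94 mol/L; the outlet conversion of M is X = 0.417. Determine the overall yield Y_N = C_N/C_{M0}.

0.102

C_M = C_{M0}(1−X) = 1.714 mol/L.
Along a PFR/batch, dC_N/dC_M = −r_N/(r_N+r_P) = −k₁/(k₁+k₂·C_M).
Integrating from C_{M0} to C_M: C_N = (0.483/0.651)·ln[(0.483+0.651·2.94)/(0.483+0.651·1.71)] = 0.7419·ln(2.397/1.599) = 0.3004 mol/L.
Y_N = C_N/C_{M0} = 0.3004/2.94 = 0.102.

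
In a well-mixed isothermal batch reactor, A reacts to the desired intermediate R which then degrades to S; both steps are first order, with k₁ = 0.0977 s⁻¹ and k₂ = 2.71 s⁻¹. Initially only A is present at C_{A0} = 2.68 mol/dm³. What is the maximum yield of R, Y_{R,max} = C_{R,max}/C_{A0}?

0.0318

For a first-order series the maximum intermediate yield is C_{R,max}/C_{A0} = (k₁/k₂)^[k₂/(k₂−k₁)].
= (0.0977/2.71)^(2.71/(2.71−0.0977)) = (0.03605)^(1.037) = 0.03184.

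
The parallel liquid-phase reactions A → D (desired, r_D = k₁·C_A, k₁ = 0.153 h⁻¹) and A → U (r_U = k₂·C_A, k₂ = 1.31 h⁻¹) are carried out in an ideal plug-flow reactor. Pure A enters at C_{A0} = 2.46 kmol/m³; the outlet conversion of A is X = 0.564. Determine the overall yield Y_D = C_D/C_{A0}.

C_A = C_{A0}(1−X) = 1.073 kmol/m³.
Both paths are first order in A, so the instantaneous fraction to D is constant: dC_D/d(−C_A) = k₁/(k₁+k₂) = 0.1046.
C_D = 0.1046·(C_{A0}−C_A) = 0.1046×1.387 = 0.145 kmol/m³.
Y_D = C_D/C_{A0} = 0.1451/2.46 = 0.0590.

0.0590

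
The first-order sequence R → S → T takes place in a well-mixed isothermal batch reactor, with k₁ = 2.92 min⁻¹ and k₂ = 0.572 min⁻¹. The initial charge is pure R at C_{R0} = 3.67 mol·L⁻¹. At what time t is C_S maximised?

0.694 min

For first-order series the maximum of C_S occurs at t_opt = ln(k₂/k₁)/(k₂−k₁).
= ln(0.572/2.92)/(0.572−2.92) = ln(0.1959)/-2.348 = -1.630/-2.348 = 0.694 min.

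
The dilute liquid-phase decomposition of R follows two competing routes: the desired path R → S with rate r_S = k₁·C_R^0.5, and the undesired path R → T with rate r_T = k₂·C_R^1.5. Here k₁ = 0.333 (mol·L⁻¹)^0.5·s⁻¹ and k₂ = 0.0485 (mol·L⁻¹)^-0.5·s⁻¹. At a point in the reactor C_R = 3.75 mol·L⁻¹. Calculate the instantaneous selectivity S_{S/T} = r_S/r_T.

S_{S/T} = r_S/r_T = (k₁·C_R^0.5)/(k₂·C_R^1.5) = (k₁/k₂)·C_R⁻¹.
= (0.333×3.750^0.5) / (0.0485×3.750^1.5) = 0.6449/0.3522 = 1.83.

1.83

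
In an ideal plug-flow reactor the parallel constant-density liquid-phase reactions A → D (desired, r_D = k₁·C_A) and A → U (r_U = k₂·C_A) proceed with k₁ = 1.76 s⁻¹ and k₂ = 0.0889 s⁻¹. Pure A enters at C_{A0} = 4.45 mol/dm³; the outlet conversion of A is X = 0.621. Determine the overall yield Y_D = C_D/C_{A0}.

C_A = C_{A0}(1−X) = 1.687 mol/dm³.
Both paths are first order in A, so the instantaneous fraction to D is constant: dC_D/d(−C_A) = k₁/(k₁+k₂) = 0.9519.
C_D = 0.9519·(C_{A0}−C_A) = 0.9519×2.763 = 2.63 mol/dm³.
Y_D = C_D/C_{A0} = 2.631/4.45 = 0.591.

0.591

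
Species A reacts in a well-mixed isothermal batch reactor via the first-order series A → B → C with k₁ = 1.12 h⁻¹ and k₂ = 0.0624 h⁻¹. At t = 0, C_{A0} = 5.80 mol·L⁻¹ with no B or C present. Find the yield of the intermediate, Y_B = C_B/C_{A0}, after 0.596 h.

0.477

For first-order series with pure A initially, C_B(t) = k₁C_{A0}/(k₂−k₁)·(e^(−k₁t) − e^(−k₂t)).
e^(−k₁t) = e^(−1.12×0.596) = e^(−0.6675) = 0.5130; e^(−k₂t) = e^(−0.03719) = 0.9635.
C_B = 1.12×5.80/(0.0624−1.12) × (0.5130−0.9635) = (-6.142)×(-0.4505) = 2.767 mol·L⁻¹.
Y_B = C_B/C_{A0} = 2.767/5.80 = 0.477.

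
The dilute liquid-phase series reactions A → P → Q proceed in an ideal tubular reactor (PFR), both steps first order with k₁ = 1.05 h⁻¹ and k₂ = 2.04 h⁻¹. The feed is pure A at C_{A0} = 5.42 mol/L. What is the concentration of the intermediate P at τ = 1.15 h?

1.17 mol/L

The intermediate concentration in a first-order A→B→C sequence is C_P = k₁C_{A0}(e^(−k₁τ) − e^(−k₂τ))/(k₂−k₁).
e^(−k₁τ) = e^(−1.05×1.15) = e^(−1.208) = 0.2989; e^(−k₂τ) = e^(−2.346) = 0.09575.
C_P = 1.05×5.42/(2.04−1.05) × (0.2989−0.09575) = 5.748×0.2032 = 1.168 mol/L.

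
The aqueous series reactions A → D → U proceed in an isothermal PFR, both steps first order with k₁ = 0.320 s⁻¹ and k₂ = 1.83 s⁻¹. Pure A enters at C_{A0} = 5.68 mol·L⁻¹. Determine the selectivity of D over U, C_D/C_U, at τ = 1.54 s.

0.429

For first-order series with pure A initially, C_D(τ) = k₁C_{A0}/(k₂−k₁)·(e^(−k₁τ) − e^(−k₂τ)).
e^(−k₁τ) = e^(−0.320×1.54) = e^(−0.4928) = 0.6109; e^(−k₂τ) = e^(−2.818) = 0.05971.
C_D = 0.320×5.68/(1.83−0.320) × (0.6109−0.05971) = 1.204×0.5512 = 0.6635 mol·L⁻¹.
C_A = C_{A0}e^(−k₁τ) = 3.470 mol·L⁻¹, so C_U = C_{A0}−C_A−C_D = 1.547 mol·L⁻¹; C_D/C_U = 0.429.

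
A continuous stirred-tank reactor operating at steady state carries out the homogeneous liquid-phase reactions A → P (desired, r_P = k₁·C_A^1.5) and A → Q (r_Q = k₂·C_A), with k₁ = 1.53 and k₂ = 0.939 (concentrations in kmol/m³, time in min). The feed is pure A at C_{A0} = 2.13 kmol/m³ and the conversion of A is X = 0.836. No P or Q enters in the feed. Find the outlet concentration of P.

Exit C_A = C_{A0}(1−X) = 2.13×0.164 = 0.3493 kmol/m³.
In a CSTR the entire volume is at exit conditions, so r_P = 1.53×0.3493^1.5 = 0.3159 and r_Q = 0.939×0.3493 = 0.3280.
Fraction of consumed A going to P: r_P/(r_P+r_Q) = 0.4906.
C_P = 0.4906·C_{A0}·X = 0.4906×2.13×0.836 = 0.874 kmol/m³.

0.874 kmol/m³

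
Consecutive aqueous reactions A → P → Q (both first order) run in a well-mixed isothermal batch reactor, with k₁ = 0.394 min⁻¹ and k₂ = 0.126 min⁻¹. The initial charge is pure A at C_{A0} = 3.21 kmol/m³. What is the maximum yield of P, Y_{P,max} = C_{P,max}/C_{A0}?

0.585

At the optimum, C_{P,max}/C_{A0} = (k₁/k₂)^[k₂/(k₂−k₁)].
= (0.394/0.126)^(0.126/(0.126−0.394)) = (3.127)^(-0.4701) = 0.5851.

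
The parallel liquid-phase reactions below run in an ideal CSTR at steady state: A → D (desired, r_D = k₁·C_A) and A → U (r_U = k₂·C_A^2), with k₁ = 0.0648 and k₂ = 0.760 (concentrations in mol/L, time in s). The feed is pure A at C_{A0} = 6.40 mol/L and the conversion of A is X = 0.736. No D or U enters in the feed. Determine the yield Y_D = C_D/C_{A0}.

0.0354

Exit C_A = C_{A0}(1−X) = 6.40×0.264 = 1.690 mol/L.
Rates in a CSTR are evaluated at the outlet concentration: r_D = 0.0648×1.690 = 0.1095, r_U = 0.760×1.690^2 = 2.170.
Fraction of consumed A going to D: r_D/(r_D+r_U) = 0.04804.
C_D = 0.04804·C_{A0}·X = 0.04804×6.40×0.736 = 0.226 mol/L; Y_D = C_D/C_{A0} = 0.0354.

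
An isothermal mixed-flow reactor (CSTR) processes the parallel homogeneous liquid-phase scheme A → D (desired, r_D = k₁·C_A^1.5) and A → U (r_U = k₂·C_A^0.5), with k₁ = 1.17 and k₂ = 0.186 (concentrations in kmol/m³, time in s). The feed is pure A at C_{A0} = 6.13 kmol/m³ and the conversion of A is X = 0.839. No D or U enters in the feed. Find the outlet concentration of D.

4.43 kmol/m³

Exit C_A = C_{A0}(1−X) = 6.13×0.161 = 0.9869 kmol/m³.
In a CSTR the entire volume is at exit conditions, so r_D = 1.17×0.9869^1.5 = 1.147 and r_U = 0.186×0.9869^0.5 = 0.1848.
Fraction of consumed A going to D: r_D/(r_D+r_U) = 0.8613.
C_D = 0.8613·C_{A0}·X = 0.8613×6.13×0.839 = 4.43 kmol/m³.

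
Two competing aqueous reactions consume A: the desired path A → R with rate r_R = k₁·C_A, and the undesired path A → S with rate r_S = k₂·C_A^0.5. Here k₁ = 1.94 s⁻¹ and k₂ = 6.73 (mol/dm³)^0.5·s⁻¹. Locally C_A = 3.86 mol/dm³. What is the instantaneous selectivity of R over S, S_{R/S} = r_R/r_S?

0.566

S_{R/S} = r_R/r_S = (k₁·C_A)/(k₂·C_A^0.5) = (k₁/k₂)·C_A^0.5.
= (1.94×3.860) / (6.73×3.860^0.5) = 7.488/13.22 = 0.566.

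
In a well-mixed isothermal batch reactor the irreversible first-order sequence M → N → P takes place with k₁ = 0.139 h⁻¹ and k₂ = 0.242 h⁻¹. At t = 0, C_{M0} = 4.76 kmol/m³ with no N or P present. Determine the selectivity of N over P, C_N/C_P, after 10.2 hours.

0.390

The intermediate concentration in a first-order A→B→C sequence is C_N = k₁C_{M0}(e^(−k₁t) − e^(−k₂t))/(k₂−k₁).
e^(−k₁t) = e^(−0.139×10.2) = e^(−1.418) = 0.2422; e^(−k₂t) = e^(−2.468) = 0.08472.
C_N = 0.139×4.76/(0.242−0.139) × (0.2422−0.08472) = 6.424×0.1575 = 1.012 kmol/m³.
C_M = C_{M0}e^(−k₁t) = 1.153 kmol/m³, so C_P = C_{M0}−C_M−C_N = 2.595 kmol/m³; C_N/C_P = 0.390.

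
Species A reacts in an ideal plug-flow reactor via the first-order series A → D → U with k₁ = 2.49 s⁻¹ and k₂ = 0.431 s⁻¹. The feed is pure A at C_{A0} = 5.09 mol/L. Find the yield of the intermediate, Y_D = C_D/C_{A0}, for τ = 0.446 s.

0.600

Solving the coupled first-order balances gives C_D(τ) = [k₁/(k₂−k₁)]·C_{A0}·(e^(−k₁τ) − e^(−k₂τ)).
e^(−k₁τ) = e^(−2.49×0.446) = e^(−1.111) = 0.3294; e^(−k₂τ) = e^(−0.1922) = 0.8251.
C_D = 2.49×5.09/(0.431−2.49) × (0.3294−0.8251) = (-6.155)×(-0.4957) = 3.052 mol/L.
Y_D = C_D/C_{A0} = 3.052/5.09 = 0.600.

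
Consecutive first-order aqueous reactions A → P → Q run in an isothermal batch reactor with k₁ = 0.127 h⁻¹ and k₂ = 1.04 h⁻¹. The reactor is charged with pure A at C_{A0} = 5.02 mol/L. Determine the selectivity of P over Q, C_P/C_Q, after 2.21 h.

0.593

For first-order series with pure A initially, C_P(t) = k₁C_{A0}/(k₂−k₁)·(e^(−k₁t) − e^(−k₂t)).
e^(−k₁t) = e^(−0.127×2.21) = e^(−0.2807) = 0.7553; e^(−k₂t) = e^(−2.298) = 0.1004.
C_P = 0.127×5.02/(1.04−0.127) × (0.7553−0.1004) = 0.6983×0.6549 = 0.4573 mol/L.
C_A = C_{A0}e^(−k₁t) = 3.791 mol/L, so C_Q = C_{A0}−C_A−C_P = 0.7712 mol/L; C_P/C_Q = 0.593.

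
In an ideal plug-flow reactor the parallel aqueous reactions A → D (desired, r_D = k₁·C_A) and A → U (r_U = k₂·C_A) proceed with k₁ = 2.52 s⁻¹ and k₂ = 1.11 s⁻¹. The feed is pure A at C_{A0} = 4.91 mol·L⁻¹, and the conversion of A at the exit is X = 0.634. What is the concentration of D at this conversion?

C_A = C_{A0}(1−X) = 1.797 mol·L⁻¹.
Both paths are first order in A, so the instantaneous fraction to D is constant: dC_D/d(−C_A) = k₁/(k₁+k₂) = 0.6942.
C_D = 0.6942·(C_{A0}−C_A) = 0.6942×3.113 = 2.16 mol·L⁻¹.

2.16 mol·L⁻¹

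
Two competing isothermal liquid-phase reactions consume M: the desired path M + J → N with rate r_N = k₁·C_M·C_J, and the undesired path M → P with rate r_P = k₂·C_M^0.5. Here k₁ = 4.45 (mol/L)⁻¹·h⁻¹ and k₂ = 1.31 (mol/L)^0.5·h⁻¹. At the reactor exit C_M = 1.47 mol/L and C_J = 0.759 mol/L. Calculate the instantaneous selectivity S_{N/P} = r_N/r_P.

3.13

S_{N/P} = r_N/r_P = (k₁·C_M·C_J)/(k₂·C_M^0.5) = (k₁/k₂)·C_M^0.5·C_J.
= (4.45×1.470×0.7590) / (1.31×1.470^0.5) = 4.965/1.588 = 3.13.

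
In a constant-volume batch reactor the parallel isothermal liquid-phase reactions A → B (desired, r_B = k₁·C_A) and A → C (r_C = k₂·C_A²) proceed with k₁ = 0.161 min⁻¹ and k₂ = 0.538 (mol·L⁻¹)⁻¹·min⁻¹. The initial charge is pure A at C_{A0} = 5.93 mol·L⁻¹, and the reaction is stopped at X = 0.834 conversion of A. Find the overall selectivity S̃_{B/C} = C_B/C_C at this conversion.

0.106

C_A = C_{A0}(1−X) = 0.9844 mol·L⁻¹.
Along a PFR/batch, dC_B/dC_A = −r_B/(r_B+r_C) = −k₁/(k₁+k₂·C_A).
Integrating from C_{A0} to C_A: C_B = (0.161/0.538)·ln[(0.161+0.538·5.93)/(0.161+0.538·0.984)] = 0.2993·ln(3.351/0.6906) = 0.4727 mol·L⁻¹.
C_C = (C_{A0}−C_A)−C_B = 4.473 mol·L⁻¹; S̃_{B/C} = 0.4727/4.473 = 0.106.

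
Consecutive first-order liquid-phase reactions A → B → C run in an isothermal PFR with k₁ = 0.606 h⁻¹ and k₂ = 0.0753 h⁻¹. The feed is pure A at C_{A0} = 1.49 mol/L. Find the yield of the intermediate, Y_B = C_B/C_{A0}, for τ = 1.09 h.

Solving the coupled first-order balances gives C_B(τ) = [k₁/(k₂−k₁)]·C_{A0}·(e^(−k₁τ) − e^(−k₂τ)).
e^(−k₁τ) = e^(−0.606×1.09) = e^(−0.6605) = 0.5166; e^(−k₂τ) = e^(−0.08208) = 0.9212.
C_B = 0.606×1.49/(0.0753−0.606) × (0.5166−0.9212) = (-1.701)×(-0.4046) = 0.6884 mol/L.
Y_B = C_B/C_{A0} = 0.6884/1.49 = 0.462.

0.462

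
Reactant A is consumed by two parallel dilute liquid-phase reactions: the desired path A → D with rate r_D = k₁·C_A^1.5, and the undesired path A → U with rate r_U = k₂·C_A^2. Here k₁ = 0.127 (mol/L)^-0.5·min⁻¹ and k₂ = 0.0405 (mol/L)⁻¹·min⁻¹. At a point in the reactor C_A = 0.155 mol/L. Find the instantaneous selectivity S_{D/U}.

7.96

S_{D/U} = r_D/r_U = (k₁·C_A^1.5)/(k₂·C_A^2) = (k₁/k₂)·C_A^-0.5.
= (0.127×0.1550^1.5) / (0.0405×0.1550^2) = 0.007750/9.730×10^-4 = 7.96.
The undesired path is higher order in A, so low C_A (CSTR or dilute feed) favours D.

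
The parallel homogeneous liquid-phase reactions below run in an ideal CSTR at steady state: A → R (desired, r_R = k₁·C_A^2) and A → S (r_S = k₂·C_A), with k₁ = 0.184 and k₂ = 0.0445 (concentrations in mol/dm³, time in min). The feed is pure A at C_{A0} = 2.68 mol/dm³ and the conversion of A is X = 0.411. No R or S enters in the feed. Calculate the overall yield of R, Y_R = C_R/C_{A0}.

Exit C_A = C_{A0}(1−X) = 2.68×0.589 = 1.579 mol/dm³.
In a CSTR the entire volume is at exit conditions, so r_R = 0.184×1.579^2 = 0.4585 and r_S = 0.0445×1.579 = 0.07024.
Fraction of consumed A going to R: r_R/(r_R+r_S) = 0.8671.
C_R = 0.8671·C_{A0}·X = 0.8671×2.68×0.411 = 0.955 mol/dm³; Y_R = C_R/C_{A0} = 0.356.

0.356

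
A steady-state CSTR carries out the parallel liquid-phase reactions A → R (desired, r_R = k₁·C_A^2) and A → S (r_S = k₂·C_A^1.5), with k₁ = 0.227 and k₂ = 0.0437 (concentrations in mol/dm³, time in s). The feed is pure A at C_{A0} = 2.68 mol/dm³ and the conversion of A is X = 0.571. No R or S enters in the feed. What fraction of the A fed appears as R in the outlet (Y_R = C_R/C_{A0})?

Exit C_A = C_{A0}(1−X) = 2.68×0.429 = 1.150 mol/dm³.
A CSTR operates uniformly at the exit composition, giving r_R = 0.3001 and r_S = 0.05387 (each k·C_A^n at C_A = 1.150).
Fraction of consumed A going to R: r_R/(r_R+r_S) = 0.8478.
C_R = 0.8478·C_{A0}·X = 0.8478×2.68×0.571 = 1.30 mol/dm³; Y_R = C_R/C_{A0} = 0.484.

0.484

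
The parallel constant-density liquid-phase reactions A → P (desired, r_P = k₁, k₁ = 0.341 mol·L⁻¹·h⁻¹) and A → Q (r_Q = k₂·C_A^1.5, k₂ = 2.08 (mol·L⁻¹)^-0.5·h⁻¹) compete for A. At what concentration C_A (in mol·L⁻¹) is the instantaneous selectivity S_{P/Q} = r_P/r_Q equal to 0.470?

S_{P/Q} = (k₁/k₂)·C_A^-1.5 ⇒ C_A = (S·k₂/k₁)^(1/(-1.5)).
= (0.470×2.08/0.341)^(-0.6667) = (2.867)^(-0.6667) = 0.496 mol·L⁻¹.

0.496 mol·L⁻¹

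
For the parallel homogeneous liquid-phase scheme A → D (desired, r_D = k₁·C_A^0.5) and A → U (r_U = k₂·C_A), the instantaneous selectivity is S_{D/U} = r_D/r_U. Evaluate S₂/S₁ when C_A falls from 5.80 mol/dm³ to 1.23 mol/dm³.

S_{D/U} = (k₁/k₂)·C_A^-0.5, so S₂/S₁ = (C_{A,2}/C_{A,1})^-0.5.
= (1.23/5.80)^(-0.5) = (0.2121)^(-0.5) = 2.17.

2.17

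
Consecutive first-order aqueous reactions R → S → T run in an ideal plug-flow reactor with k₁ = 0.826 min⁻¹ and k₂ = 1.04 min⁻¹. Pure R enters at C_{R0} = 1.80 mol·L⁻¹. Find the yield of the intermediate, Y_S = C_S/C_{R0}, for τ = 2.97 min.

The intermediate concentration in a first-order A→B→C sequence is C_S = k₁C_{R0}(e^(−k₁τ) − e^(−k₂τ))/(k₂−k₁).
e^(−k₁τ) = e^(−0.826×2.97) = e^(−2.453) = 0.08602; e^(−k₂τ) = e^(−3.089) = 0.04556.
C_S = 0.826×1.80/(1.04−0.826) × (0.08602−0.04556) = 6.948×0.04046 = 0.2811 mol·L⁻¹.
Y_S = C_S/C_{R0} = 0.2811/1.80 = 0.156.

0.156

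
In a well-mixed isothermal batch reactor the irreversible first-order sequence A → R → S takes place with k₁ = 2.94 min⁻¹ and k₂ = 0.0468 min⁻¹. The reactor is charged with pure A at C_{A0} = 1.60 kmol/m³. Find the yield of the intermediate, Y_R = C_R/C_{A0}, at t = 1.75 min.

0.930

The intermediate concentration in a first-order A→B→C sequence is C_R = k₁C_{A0}(e^(−k₁t) − e^(−k₂t))/(k₂−k₁).
e^(−k₁t) = e^(−2.94×1.75) = e^(−5.145) = 0.005828; e^(−k₂t) = e^(−0.08190) = 0.9214.
C_R = 2.94×1.60/(0.0468−2.94) × (0.005828−0.9214) = (-1.626)×(-0.9155) = 1.489 kmol/m³.
Y_R = C_R/C_{A0} = 1.489/1.60 = 0.930.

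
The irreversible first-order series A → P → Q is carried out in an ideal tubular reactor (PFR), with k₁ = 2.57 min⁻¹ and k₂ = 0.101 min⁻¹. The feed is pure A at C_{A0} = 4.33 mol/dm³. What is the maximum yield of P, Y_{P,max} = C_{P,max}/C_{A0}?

For a first-order series the maximum intermediate yield is C_{P,max}/C_{A0} = (k₁/k₂)^[k₂/(k₂−k₁)].
= (2.57/0.101)^(0.101/(0.101−2.57)) = (25.45)^(-0.04091) = 0.8760.

0.876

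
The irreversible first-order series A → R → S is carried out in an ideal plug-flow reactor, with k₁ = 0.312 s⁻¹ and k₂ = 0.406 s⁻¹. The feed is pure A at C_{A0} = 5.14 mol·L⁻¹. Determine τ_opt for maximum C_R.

For first-order series the maximum of C_R occurs at τ_opt = ln(k₂/k₁)/(k₂−k₁).
= ln(0.406/0.312)/(0.406−0.312) = ln(1.301)/0.09400 = 0.2633/0.09400 = 2.80 s.

2.80 s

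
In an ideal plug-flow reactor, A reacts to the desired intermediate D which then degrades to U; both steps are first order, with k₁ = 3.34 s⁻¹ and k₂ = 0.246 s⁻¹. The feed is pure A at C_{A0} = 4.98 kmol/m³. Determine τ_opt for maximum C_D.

0.843 s

The intermediate peaks when r₁ = r₂, i.e. k₁e^(−k₁τ) = k₂e^(−k₂τ), giving τ_opt = ln(k₂/k₁)/(k₂−k₁).
= ln(0.246/3.34)/(0.246−3.34) = ln(0.07365)/-3.094 = -2.608/-3.094 = 0.843 s.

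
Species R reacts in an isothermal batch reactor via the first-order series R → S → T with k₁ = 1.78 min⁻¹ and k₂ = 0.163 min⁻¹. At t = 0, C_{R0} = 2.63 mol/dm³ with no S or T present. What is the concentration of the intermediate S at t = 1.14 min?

2.02 mol/dm³

Solving the coupled first-order balances gives C_S(t) = [k₁/(k₂−k₁)]·C_{R0}·(e^(−k₁t) − e^(−k₂t)).
e^(−k₁t) = e^(−1.78×1.14) = e^(−2.029) = 0.1314; e^(−k₂t) = e^(−0.1858) = 0.8304.
C_S = 1.78×2.63/(0.163−1.78) × (0.1314−0.8304) = (-2.895)×(-0.6990) = 2.024 mol/dm³.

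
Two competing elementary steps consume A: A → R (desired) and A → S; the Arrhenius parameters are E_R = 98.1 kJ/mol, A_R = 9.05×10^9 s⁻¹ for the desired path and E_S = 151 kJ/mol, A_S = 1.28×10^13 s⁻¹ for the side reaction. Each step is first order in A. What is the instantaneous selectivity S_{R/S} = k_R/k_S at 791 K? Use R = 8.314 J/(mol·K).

2.20

With equal orders, S_{R/S} = k_R/k_S = (A_R/A_S)·exp[(E_S−E_R)/(RT)].
(E_S−E_R)/(RT) = (151−98.1)×10³/(8.314×791) = 52900/6576 = 8.044.
k_R/k_S = (9.05×10^9/1.28×10^13)·exp(8.044) = 7.070×10^-4 × 3115 = 2.20.
Since E_R < E_S, lowering the temperature improves selectivity toward R.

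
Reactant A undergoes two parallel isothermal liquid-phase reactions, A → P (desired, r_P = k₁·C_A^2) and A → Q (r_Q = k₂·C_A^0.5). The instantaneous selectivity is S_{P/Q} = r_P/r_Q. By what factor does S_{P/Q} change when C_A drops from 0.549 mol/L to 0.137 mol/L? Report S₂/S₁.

0.125

S_{P/Q} = (k₁/k₂)·C_A^1.5, so S₂/S₁ = (C_{A,2}/C_{A,1})^1.5.
= (0.137/0.549)^1.5 = (0.2495)^1.5 = 0.125.
Selectivity toward P falls as C_A falls — high-concentration operation is favoured.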